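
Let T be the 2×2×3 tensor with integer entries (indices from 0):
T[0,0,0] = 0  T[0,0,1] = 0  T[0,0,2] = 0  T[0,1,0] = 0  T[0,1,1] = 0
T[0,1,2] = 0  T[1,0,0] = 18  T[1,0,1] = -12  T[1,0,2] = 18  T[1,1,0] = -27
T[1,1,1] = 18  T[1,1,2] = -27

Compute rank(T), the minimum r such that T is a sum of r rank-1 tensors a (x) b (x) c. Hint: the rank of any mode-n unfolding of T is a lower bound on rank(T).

1

Lower bound: T ≠ 0 (e.g. T[1,0,0] = 18), so rank(T) ≥ 1.
Upper bound: the mode-1 fibre T[:,0,0] = [0, 18] gives a = (0, 1) (primitive direction); the mode-2 fibre T[1,:,0] = [18, -27] gives b = (2, -3); then c[k] = T[1,0,k] / (a[1]·b[0]) = [18, -12, 18] / 2 = (9, -6, 9).
Expanding (0, 1) (x) (2, -3) (x) (9, -6, 9) reproduces all 12 entries of T, so T = (0, 1) (x) (2, -3) (x) (9, -6, 9) and rank(T) ≤ 1.
These bounds meet, so rank(T) = 1.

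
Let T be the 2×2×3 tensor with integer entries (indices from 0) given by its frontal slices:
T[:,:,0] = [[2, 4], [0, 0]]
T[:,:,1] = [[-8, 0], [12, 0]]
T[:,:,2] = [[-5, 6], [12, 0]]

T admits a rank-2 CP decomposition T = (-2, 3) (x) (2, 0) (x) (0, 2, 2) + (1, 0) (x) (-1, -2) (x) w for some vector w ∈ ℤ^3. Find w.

Subtract the known terms from T to get the rank-1 residual R = (1, 0) (x) (-1, -2) (x) w, so R[i,j,k] = a[i]·b[j]·w[k]. Pick indices with nonzero a[0]·b[0] = (1)·(-1) = -1. Only the fibre through (0,0,·) is needed: R[0,0,:] = T[0,0,:] − Σₗ aₗ[0]bₗ[0]cₗ = [2, -8, -5] − (-2)·(2)·(0, 2, 2) = [2, 0, 3]. Then w[k] = R[0,0,k] / -1 for each k, giving w = [2, 0, 3] / -1 = (-2, 0, -3).

w = (-2, 0, -3)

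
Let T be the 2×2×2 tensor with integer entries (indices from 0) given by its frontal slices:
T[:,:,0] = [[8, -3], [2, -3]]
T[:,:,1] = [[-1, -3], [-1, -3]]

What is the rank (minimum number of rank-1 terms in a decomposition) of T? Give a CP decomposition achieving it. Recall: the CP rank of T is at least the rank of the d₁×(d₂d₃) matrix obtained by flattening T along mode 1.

Lower bound: the mode-3 unfolding of T (rows indexed by k, columns by (i,j) = (0,0), (0,1), (1,0), (1,1)) is [[8, -3, 2, -3], [-1, -3, -1, -3]].
There the 2×2 minor on rows k ∈ {0, 1}, columns (i,j) ∈ {(0,0), (0,1)} is det [[8, -3], [-1, -3]] = -27 ≠ 0, so this unfolding has rank ≥ 2; CP rank is at least every unfolding rank, so rank(T) ≥ 2. (Unfolding ranks only ever bound the CP rank from below — rank(T) can be strictly larger than all of them — so the matching upper bound has to come from an explicit 2-term decomposition.)
Upper bound — finding two terms. Write S_k = T[:,:,k] for the frontal slices: S₀ = [[8, -3], [2, -3]], S₁ = [[-1, -3], [-1, -3]].
If T = a₁ ⊗ b₁ ⊗ c₁ + a₂ ⊗ b₂ ⊗ c₂ then each S_k = c₁[k]·a₁b₁ᵀ + c₂[k]·a₂b₂ᵀ. S₀ and S₁ are linearly independent, so a₁b₁ᵀ and a₂b₂ᵀ must span the same plane of matrices: they are the rank-1 matrices of the form x·S₀ + y·S₁.
det(x·S₀ + y·S₁) is −18·x² − 18·xy = (-18)·(x + y)(x), vanishing at (x:y) = (1:-1) and (0:1).
M₁ = S₀ − S₁ = [[9, 0], [3, 0]] = 3·(3, 1)(1, 0)ᵀ and M₂ = S₁ = [[-1, -3], [-1, -3]] = −(1, 1)(1, 3)ᵀ, so take a₁ = (3, 1), b₁ = (1, 0), a₂ = (1, 1), b₂ = (1, 3).
Each slice is an integer combination of E₁ = a₁b₁ᵀ and E₂ = a₂b₂ᵀ: S₀ = 3·E₁ − E₂, S₁ = −E₂; reading off coefficients, c₁ = (3, 0) and c₂ = (-1, -1).
Hence T = (3, 1) ⊗ (1, 0) ⊗ (3, 0) + (1, 1) ⊗ (1, 3) ⊗ (-1, -1), so rank(T) ≤ 2.
These bounds meet, so rank(T) = 2.

rank(T) = 2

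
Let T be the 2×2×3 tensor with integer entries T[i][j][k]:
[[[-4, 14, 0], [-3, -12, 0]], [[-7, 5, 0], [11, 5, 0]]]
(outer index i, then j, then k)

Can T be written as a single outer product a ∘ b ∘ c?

No

The mode-1 unfolding of T (rows indexed by i, columns by (j,k) = (0,0), (0,1), (0,2), (1,0), (1,1), (1,2)) is [[-4, 14, 0, -3, -12, 0], [-7, 5, 0, 11, 5, 0]].
There the 2×2 minor on rows i ∈ {0, 1}, columns (j,k) ∈ {(0,0), (0,1)} is det [[-4, 14], [-7, 5]] = 78 ≠ 0, so this unfolding has rank ≥ 2; CP rank is at least every unfolding rank, so rank(T) ≥ 2.
In particular rank(T) ≥ 2 > 1, so T is not rank-1.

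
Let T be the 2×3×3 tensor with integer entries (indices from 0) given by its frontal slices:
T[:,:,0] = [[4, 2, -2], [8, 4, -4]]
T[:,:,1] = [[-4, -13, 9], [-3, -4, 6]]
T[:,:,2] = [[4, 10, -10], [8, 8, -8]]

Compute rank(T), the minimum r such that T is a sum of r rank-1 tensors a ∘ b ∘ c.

3

Lower bound: the mode-3 unfolding of T (rows indexed by k, columns by (i,j) = (0,0), (0,1), (0,2), (1,0), (1,1), (1,2)) is [[4, 2, -2, 8, 4, -4], [-4, -13, 9, -3, -4, 6], [4, 10, -10, 8, 8, -8]].
There the 3×3 minor on rows k ∈ {0, 1, 2}, columns (i,j) ∈ {(0,0), (0,1), (0,2)} is det [[4, 2, -2], [-4, -13, 9], [4, 10, -10]] = 128 ≠ 0, so this unfolding has rank ≥ 3; CP rank is at least every unfolding rank, so rank(T) ≥ 3. (Flattening ranks never certify an upper bound on CP rank; for that we must actually write T with 3 rank-1 terms.)
Upper bound: T is a sum of 3 rank-1 terms, T = [1, 2] ∘ [2, 1, -1] ∘ [2, -1, 2] + [2, -1] ∘ [1, 2, 0] ∘ [0, -1, 0] + [2, 1] ∘ [0, 1, -1] ∘ [0, -4, 4] (written with every a and b primitive with positive leading entry and the scale carried by c; CP decompositions are not unique, and this one is verified by expanding entrywise), so rank(T) ≤ 3.
These bounds meet, so rank(T) = 3.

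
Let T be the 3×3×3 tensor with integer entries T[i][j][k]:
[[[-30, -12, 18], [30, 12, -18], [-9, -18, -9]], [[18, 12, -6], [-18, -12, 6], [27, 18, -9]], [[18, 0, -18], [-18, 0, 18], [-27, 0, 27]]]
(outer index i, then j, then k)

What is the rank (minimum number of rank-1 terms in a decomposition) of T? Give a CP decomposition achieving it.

rank(T) = 2

Lower bound: the mode-3 unfolding of T (rows indexed by k, columns by (i,j) = (0,0), (0,1), (0,2), (1,0), (1,1), (1,2), (2,0), (2,1), (2,2)) is [[-30, 30, -9, 18, -18, 27, 18, -18, -27], [-12, 12, -18, 12, -12, 18, 0, 0, 0], [18, -18, -9, -6, 6, -9, -18, 18, 27]].
There the 2×2 minor on rows k ∈ {0, 1}, columns (i,j) ∈ {(0,0), (0,2)} is det [[-30, -9], [-12, -18]] = 432 ≠ 0, so this unfolding has rank ≥ 2; CP rank is at least every unfolding rank, so rank(T) ≥ 2. (Flattening ranks never certify an upper bound on CP rank; for that we must actually write T with 2 rank-1 terms.)
Upper bound — finding two terms. Write S_k = T[:,:,k] for the frontal slices: S₀ = [[-30, 30, -9], [18, -18, 27], [18, -18, -27]], S₁ = [[-12, 12, -18], [12, -12, 18], [0, 0, 0]], S₂ = [[18, -18, -9], [-6, 6, -9], [-18, 18, 27]].
If T = a₁ (x) b₁ (x) c₁ + a₂ (x) b₂ (x) c₂ then each S_k = c₁[k]·a₁b₁ᵀ + c₂[k]·a₂b₂ᵀ. S₀ and S₁ are linearly independent, so a₁b₁ᵀ and a₂b₂ᵀ must span the same plane of matrices: they are the rank-1 matrices of the form x·S₀ + y·S₁.
The 2×2 minor of x·S₀ + y·S₁ on rows {0,1}, columns {0,2} is −648·x² − 432·xy = (-216)·(3·x + 2·y)(x), vanishing at (x:y) = (2:-3) and (0:1).
M₁ = 2·S₀ − 3·S₁ = [[-24, 24, 36], [0, 0, 0], [36, -36, -54]] = (-6)·[2, 0, -3][2, -2, -3]ᵀ and M₂ = S₁ = [[-12, 12, -18], [12, -12, 18], [0, 0, 0]] = (-6)·[1, -1, 0][2, -2, 3]ᵀ, so take a₁ = [2, 0, -3], b₁ = [2, -2, -3], a₂ = [1, -1, 0], b₂ = [2, -2, 3].
Each slice is an integer combination of E₁ = a₁b₁ᵀ and E₂ = a₂b₂ᵀ: S₀ = −3·E₁ − 9·E₂, S₁ = −6·E₂, S₂ = 3·E₁ + 3·E₂; reading off coefficients, c₁ = [-3, 0, 3] and c₂ = [-9, -6, 3].
Hence T = [2, 0, -3] (x) [2, -2, -3] (x) [-3, 0, 3] + [1, -1, 0] (x) [2, -2, 3] (x) [-9, -6, 3], so rank(T) ≤ 2.
These bounds meet, so rank(T) = 2.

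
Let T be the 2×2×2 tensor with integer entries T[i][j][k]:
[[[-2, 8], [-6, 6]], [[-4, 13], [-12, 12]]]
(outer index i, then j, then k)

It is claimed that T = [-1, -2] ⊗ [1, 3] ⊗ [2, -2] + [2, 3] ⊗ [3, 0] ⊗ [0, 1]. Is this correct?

Reconstruct entrywise from the claimed factors. For example, T[1,1,0] = -12 and Σₗ aₗ[1]bₗ[1]cₗ[0] = (-2)·(3)·(2) + (3)·(0)·(0) = -12; checking all 8 entries, every one matches. The claim holds.

Yes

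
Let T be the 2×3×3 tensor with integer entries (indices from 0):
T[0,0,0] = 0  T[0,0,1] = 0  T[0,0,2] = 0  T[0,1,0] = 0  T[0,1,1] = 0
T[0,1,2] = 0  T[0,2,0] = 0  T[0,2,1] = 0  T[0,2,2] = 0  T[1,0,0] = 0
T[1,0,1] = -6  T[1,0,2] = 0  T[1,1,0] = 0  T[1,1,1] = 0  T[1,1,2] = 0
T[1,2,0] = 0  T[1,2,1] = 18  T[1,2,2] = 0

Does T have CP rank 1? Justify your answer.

If T = a (x) b (x) c then every fibre of T is a multiple of the corresponding factor, so read the factors off the fibres through the nonzero entry T[1,0,1] = -6.
The mode-1 fibre T[:,0,1] = [0, -6] gives a = [0, 1] (primitive direction); the mode-2 fibre T[1,:,1] = [-6, 0, 18] gives b = [1, 0, -3]; then c[k] = T[1,0,k] / (a[1]·b[0]) = [0, -6, 0] / 1 = [0, -6, 0].
Expanding [0, 1] (x) [1, 0, -3] (x) [0, -6, 0] reproduces all 18 entries of T, so T = [0, 1] (x) [1, 0, -3] (x) [0, -6, 0] and rank(T) ≤ 1.
Equivalently every frontal slice T[:,:,k] is c[k] times the rank-1 matrix [0, 1] (x) [1, 0, -3]. So T has rank 1 (it is nonzero).

Yes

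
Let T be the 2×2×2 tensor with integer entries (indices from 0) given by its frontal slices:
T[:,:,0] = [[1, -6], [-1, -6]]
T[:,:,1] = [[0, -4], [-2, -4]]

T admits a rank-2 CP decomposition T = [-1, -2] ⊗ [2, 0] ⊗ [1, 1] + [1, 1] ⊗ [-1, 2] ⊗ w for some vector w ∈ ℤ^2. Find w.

w = [-3, -2]

Subtract the known terms from T to get the rank-1 residual R = [1, 1] ⊗ [-1, 2] ⊗ w, so R[i,j,k] = a[i]·b[j]·w[k]. Pick indices with nonzero a[0]·b[0] = (1)·(-1) = -1. Only the fibre through (0,0,·) is needed: R[0,0,:] = T[0,0,:] − Σₗ aₗ[0]bₗ[0]cₗ = [1, 0] − (-1)·(2)·[1, 1] = [3, 2]. Then w[k] = R[0,0,k] / -1 for each k, giving w = [3, 2] / -1 = [-3, -2].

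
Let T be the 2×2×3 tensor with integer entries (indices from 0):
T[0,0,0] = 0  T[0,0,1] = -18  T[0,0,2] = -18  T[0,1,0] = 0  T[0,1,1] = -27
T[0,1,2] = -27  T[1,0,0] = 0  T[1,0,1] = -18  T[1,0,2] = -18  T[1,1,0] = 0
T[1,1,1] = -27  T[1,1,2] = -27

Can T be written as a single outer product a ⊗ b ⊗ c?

If T = a ⊗ b ⊗ c then every fibre of T is a multiple of the corresponding factor, so read the factors off the fibres through the nonzero entry T[0,0,1] = -18.
The mode-1 fibre T[:,0,1] = [-18, -18] gives a = [1, 1] (primitive direction); the mode-2 fibre T[0,:,1] = [-18, -27] gives b = [2, 3]; then c[k] = T[0,0,k] / (a[0]·b[0]) = [0, -18, -18] / 2 = [0, -9, -9].
Expanding [1, 1] ⊗ [2, 3] ⊗ [0, -9, -9] reproduces all 12 entries of T, so T = [1, 1] ⊗ [2, 3] ⊗ [0, -9, -9] and rank(T) ≤ 1.
Equivalently every frontal slice T[:,:,k] is c[k] times the rank-1 matrix [1, 1] ⊗ [2, 3]. So T has rank 1 (it is nonzero).

Yes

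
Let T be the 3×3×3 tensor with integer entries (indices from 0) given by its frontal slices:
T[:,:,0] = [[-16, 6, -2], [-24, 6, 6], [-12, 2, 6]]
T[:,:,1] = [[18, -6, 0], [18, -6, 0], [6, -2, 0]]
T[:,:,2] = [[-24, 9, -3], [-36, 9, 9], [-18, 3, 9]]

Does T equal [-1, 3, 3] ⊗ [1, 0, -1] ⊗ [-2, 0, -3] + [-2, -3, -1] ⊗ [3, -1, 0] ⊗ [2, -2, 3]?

Reconstruct entry (0,0,0) from the claimed factors: Σₗ aₗ[0]bₗ[0]cₗ[0] = (-1)·(1)·(-2) + (-2)·(3)·(2) = -10, but T[0,0,0] = -16. The claim is false.

No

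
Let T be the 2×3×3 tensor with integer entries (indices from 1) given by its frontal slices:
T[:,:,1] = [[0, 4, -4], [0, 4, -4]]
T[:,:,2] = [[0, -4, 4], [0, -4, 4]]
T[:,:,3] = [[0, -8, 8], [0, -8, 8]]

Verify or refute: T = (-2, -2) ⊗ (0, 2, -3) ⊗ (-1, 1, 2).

No

Reconstruct entry (1,3,1) from the claimed factors: Σₗ aₗ[1]bₗ[3]cₗ[1] = (-2)·(-3)·(-1) = -6, but T[1,3,1] = -4. The claim is false.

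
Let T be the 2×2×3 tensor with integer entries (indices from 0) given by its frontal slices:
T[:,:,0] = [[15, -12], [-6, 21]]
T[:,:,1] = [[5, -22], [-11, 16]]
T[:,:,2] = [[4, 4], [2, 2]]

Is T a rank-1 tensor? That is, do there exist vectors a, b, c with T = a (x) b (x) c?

No

The mode-2 unfolding of T (rows indexed by j, columns by (i,k) = (0,0), (0,1), (0,2), (1,0), (1,1), (1,2)) is [[15, 5, 4, -6, -11, 2], [-12, -22, 4, 21, 16, 2]].
There the 2×2 minor on rows j ∈ {0, 1}, columns (i,k) ∈ {(0,0), (0,1)} is det [[15, 5], [-12, -22]] = -270 ≠ 0, so this unfolding has rank ≥ 2; CP rank is at least every unfolding rank, so rank(T) ≥ 2.
In particular rank(T) ≥ 2 > 1, so T is not rank-1.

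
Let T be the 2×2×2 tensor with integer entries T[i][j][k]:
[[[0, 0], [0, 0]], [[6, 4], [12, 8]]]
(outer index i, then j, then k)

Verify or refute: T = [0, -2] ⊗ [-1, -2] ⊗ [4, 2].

Reconstruct entry (1,0,0) from the claimed factors: Σₗ aₗ[1]bₗ[0]cₗ[0] = (-2)·(-1)·(4) = 8, but T[1,0,0] = 6. The claim is false.

No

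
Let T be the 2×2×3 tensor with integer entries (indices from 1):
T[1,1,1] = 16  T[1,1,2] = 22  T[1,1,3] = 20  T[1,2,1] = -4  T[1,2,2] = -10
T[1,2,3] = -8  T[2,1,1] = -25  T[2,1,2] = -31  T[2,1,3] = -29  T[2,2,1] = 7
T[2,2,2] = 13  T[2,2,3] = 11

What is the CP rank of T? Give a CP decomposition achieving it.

Lower bound: the mode-3 unfolding of T (rows indexed by k, columns by (i,j) = (1,1), (1,2), (2,1), (2,2)) is [[16, -4, -25, 7], [22, -10, -31, 13], [20, -8, -29, 11]].
There the 2×2 minor on rows k ∈ {1, 2}, columns (i,j) ∈ {(1,1), (1,2)} is det [[16, -4], [22, -10]] = -72 ≠ 0, so this unfolding has rank ≥ 2; CP rank is at least every unfolding rank, so rank(T) ≥ 2. (Flattening ranks never certify an upper bound on CP rank; for that we must actually write T with 2 rank-1 terms.)
Upper bound — finding two terms. Write S_k = T[:,:,k] for the frontal slices: S₁ = [[16, -4], [-25, 7]], S₂ = [[22, -10], [-31, 13]], S₃ = [[20, -8], [-29, 11]].
If T = a₁ ∘ b₁ ∘ c₁ + a₂ ∘ b₂ ∘ c₂ then each S_k = c₁[k]·a₁b₁ᵀ + c₂[k]·a₂b₂ᵀ. S₁ and S₂ are linearly independent, so a₁b₁ᵀ and a₂b₂ᵀ must span the same plane of matrices: they are the rank-1 matrices of the form x·S₁ + y·S₂.
det(x·S₁ + y·S₂) is 12·x² − 12·xy − 24·y² = 12·(x − 2·y)(x + y), vanishing at (x:y) = (2:1) and (1:-1).
M₁ = 2·S₁ + S₂ = [[54, -18], [-81, 27]] = 9·[2, -3][3, -1]ᵀ and M₂ = S₁ − S₂ = [[-6, 6], [6, -6]] = (-6)·[1, -1][1, -1]ᵀ, so take a₁ = [2, -3], b₁ = [3, -1], a₂ = [1, -1], b₂ = [1, -1].
Each slice is an integer combination of E₁ = a₁b₁ᵀ and E₂ = a₂b₂ᵀ: S₁ = 3·E₁ − 2·E₂, S₂ = 3·E₁ + 4·E₂, S₃ = 3·E₁ + 2·E₂; reading off coefficients, c₁ = [3, 3, 3] and c₂ = [-2, 4, 2].
Hence T = [2, -3] ∘ [3, -1] ∘ [3, 3, 3] + [1, -1] ∘ [1, -1] ∘ [-2, 4, 2], so rank(T) ≤ 2.
These bounds meet, so rank(T) = 2.

rank(T) = 2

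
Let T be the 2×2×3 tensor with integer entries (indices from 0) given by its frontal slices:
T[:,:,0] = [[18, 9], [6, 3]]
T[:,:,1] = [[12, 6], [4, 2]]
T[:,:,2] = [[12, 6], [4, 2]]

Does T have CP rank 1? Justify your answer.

If T = a ⊗ b ⊗ c then every fibre of T is a multiple of the corresponding factor, so read the factors off the fibres through the nonzero entry T[0,0,0] = 18.
The mode-1 fibre T[:,0,0] = [18, 6] gives a = (3, 1) (primitive direction); the mode-2 fibre T[0,:,0] = [18, 9] gives b = (2, 1); then c[k] = T[0,0,k] / (a[0]·b[0]) = [18, 12, 12] / 6 = (3, 2, 2).
Expanding (3, 1) ⊗ (2, 1) ⊗ (3, 2, 2) reproduces all 12 entries of T, so T = (3, 1) ⊗ (2, 1) ⊗ (3, 2, 2) and rank(T) ≤ 1.
Equivalently every frontal slice T[:,:,k] is c[k] times the rank-1 matrix (3, 1) ⊗ (2, 1). So T has rank 1 (it is nonzero).

Yes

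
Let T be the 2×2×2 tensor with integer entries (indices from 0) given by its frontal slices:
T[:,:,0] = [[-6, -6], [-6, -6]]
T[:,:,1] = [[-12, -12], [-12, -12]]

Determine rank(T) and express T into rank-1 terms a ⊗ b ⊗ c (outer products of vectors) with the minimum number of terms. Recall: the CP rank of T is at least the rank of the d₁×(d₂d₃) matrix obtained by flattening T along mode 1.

Lower bound: T ≠ 0 (e.g. T[0,0,0] = -6), so rank(T) ≥ 1.
Upper bound: if T = a ⊗ b ⊗ c then every fibre of T is a multiple of the corresponding factor, so read the factors off the fibres through the nonzero entry T[0,0,0] = -6.
The mode-1 fibre T[:,0,0] = [-6, -6] gives a = [1, 1] (primitive direction); the mode-2 fibre T[0,:,0] = [-6, -6] gives b = [1, 1]; then c[k] = T[0,0,k] / (a[0]·b[0]) = [-6, -12] / 1 = [-6, -12].
Expanding [1, 1] ⊗ [1, 1] ⊗ [-6, -12] reproduces all 8 entries of T, so T = [1, 1] ⊗ [1, 1] ⊗ [-6, -12] and rank(T) ≤ 1.
These bounds meet, so rank(T) = 1.

rank(T) = 1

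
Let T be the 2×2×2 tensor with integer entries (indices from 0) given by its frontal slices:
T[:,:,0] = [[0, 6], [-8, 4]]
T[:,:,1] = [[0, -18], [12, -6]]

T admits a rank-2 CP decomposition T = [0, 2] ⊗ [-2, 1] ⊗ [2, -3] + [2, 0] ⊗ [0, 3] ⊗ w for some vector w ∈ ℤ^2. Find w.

w = [1, -3]

Subtract the known terms from T to get the rank-1 residual R = [2, 0] ⊗ [0, 3] ⊗ w, so R[i,j,k] = a[i]·b[j]·w[k]. Pick indices with nonzero a[0]·b[1] = (2)·(3) = 6. Only the fibre through (0,1,·) is needed: R[0,1,:] = T[0,1,:] − Σₗ aₗ[0]bₗ[1]cₗ = [6, -18] − (0)·(1)·[2, -3] = [6, -18]. Then w[k] = R[0,1,k] / 6 for each k, giving w = [6, -18] / 6 = [1, -3].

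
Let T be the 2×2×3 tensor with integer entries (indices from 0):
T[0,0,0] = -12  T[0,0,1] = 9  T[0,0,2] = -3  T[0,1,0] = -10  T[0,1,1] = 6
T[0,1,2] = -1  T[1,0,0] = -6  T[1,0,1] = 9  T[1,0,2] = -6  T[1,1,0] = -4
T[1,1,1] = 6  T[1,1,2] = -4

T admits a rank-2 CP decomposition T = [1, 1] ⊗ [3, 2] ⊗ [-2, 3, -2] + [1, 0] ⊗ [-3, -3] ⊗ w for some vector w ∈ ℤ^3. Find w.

Subtract the known terms from T to get the rank-1 residual R = [1, 0] ⊗ [-3, -3] ⊗ w, so R[i,j,k] = a[i]·b[j]·w[k]. Pick indices with nonzero a[0]·b[0] = (1)·(-3) = -3. Only the fibre through (0,0,·) is needed: R[0,0,:] = T[0,0,:] − Σₗ aₗ[0]bₗ[0]cₗ = [-12, 9, -3] − (1)·(3)·[-2, 3, -2] = [-6, 0, 3]. Then w[k] = R[0,0,k] / -3 for each k, giving w = [-6, 0, 3] / -3 = [2, 0, -1].

w = [2, 0, -1]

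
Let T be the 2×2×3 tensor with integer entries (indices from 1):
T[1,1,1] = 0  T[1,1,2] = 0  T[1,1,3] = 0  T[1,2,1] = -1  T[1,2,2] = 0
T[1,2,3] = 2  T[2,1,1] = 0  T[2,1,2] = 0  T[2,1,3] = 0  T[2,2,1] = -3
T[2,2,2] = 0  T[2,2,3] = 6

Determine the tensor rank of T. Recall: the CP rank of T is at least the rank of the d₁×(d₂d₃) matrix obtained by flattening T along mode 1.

1

Lower bound: T ≠ 0 (e.g. T[1,2,1] = -1), so rank(T) ≥ 1.
Upper bound: if T = a (x) b (x) c then every fibre of T is a multiple of the corresponding factor, so read the factors off the fibres through the nonzero entry T[1,2,1] = -1.
The mode-1 fibre T[:,2,1] = [-1, -3] gives a = [1, 3] (primitive direction); the mode-2 fibre T[1,:,1] = [0, -1] gives b = [0, 1]; then c[k] = T[1,2,k] / (a[1]·b[2]) = [-1, 0, 2] / 1 = [-1, 0, 2].
Expanding [1, 3] (x) [0, 1] (x) [-1, 0, 2] reproduces all 12 entries of T, so T = [1, 3] (x) [0, 1] (x) [-1, 0, 2] and rank(T) ≤ 1.
These bounds meet, so rank(T) = 1.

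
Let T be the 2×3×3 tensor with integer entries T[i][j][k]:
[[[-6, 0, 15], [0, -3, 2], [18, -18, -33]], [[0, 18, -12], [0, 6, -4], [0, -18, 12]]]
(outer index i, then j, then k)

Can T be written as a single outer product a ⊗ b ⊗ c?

The mode-2 unfolding of T (rows indexed by j, columns by (i,k) = (0,0), (0,1), (0,2), (1,0), (1,1), (1,2)) is [[-6, 0, 15, 0, 18, -12], [0, -3, 2, 0, 6, -4], [18, -18, -33, 0, -18, 12]].
There the 2×2 minor on rows j ∈ {0, 1}, columns (i,k) ∈ {(0,0), (0,1)} is det [[-6, 0], [0, -3]] = 18 ≠ 0, so this unfolding has rank ≥ 2; CP rank is at least every unfolding rank, so rank(T) ≥ 2.
In particular rank(T) ≥ 2 > 1, so T is not rank-1.

No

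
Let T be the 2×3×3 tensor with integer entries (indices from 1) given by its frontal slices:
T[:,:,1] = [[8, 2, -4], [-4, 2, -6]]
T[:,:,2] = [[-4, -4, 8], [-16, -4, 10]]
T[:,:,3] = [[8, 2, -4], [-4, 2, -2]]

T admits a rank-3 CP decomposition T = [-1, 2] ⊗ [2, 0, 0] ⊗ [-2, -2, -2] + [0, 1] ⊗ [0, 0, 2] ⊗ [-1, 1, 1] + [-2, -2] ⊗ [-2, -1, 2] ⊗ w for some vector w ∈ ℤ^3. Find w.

w = [1, -2, 1]

Subtract the known terms from T to get the rank-1 residual R = [-2, -2] ⊗ [-2, -1, 2] ⊗ w, so R[i,j,k] = a[i]·b[j]·w[k]. Pick indices with nonzero a[1]·b[1] = (-2)·(-2) = 4. Only the fibre through (1,1,·) is needed: R[1,1,:] = T[1,1,:] − Σₗ aₗ[1]bₗ[1]cₗ = [8, -4, 8] − (-1)·(2)·[-2, -2, -2] − (0)·(0)·[-1, 1, 1] = [4, -8, 4]. Then w[k] = R[1,1,k] / 4 for each k, giving w = [4, -8, 4] / 4 = [1, -2, 1].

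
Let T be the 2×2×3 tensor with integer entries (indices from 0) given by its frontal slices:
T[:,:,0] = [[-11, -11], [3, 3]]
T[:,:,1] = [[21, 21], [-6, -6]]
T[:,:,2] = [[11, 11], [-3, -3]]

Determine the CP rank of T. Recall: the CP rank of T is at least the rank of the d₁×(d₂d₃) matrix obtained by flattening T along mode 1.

2

Lower bound: the mode-3 unfolding of T (rows indexed by k, columns by (i,j) = (0,0), (0,1), (1,0), (1,1)) is [[-11, -11, 3, 3], [21, 21, -6, -6], [11, 11, -3, -3]].
There the 2×2 minor on rows k ∈ {0, 1}, columns (i,j) ∈ {(0,0), (1,0)} is det [[-11, 3], [21, -6]] = 3 ≠ 0, so this unfolding has rank ≥ 2; CP rank is at least every unfolding rank, so rank(T) ≥ 2. (Flattening ranks never certify an upper bound on CP rank; for that we must actually write T with 2 rank-1 terms.)
Upper bound — finding two terms. Every mode-2 slice of T is a multiple of one matrix: T[:,j,:] = b[j]·M with b = [1, 1] and M = [[-11, 21, 11], [3, -6, -3]] (rows indexed by i, columns by k). So it suffices to write M as a sum of two rank-1 matrices.
Splitting M by its rows (i = 0, 1), M = [1, 0][-11, 21, 11]ᵀ + [0, 1][3, -6, -3]ᵀ.
Hence T = [1, 0] ⊗ [1, 1] ⊗ [-11, 21, 11] + [0, 1] ⊗ [1, 1] ⊗ [3, -6, -3], so rank(T) ≤ 2.
These bounds meet, so rank(T) = 2.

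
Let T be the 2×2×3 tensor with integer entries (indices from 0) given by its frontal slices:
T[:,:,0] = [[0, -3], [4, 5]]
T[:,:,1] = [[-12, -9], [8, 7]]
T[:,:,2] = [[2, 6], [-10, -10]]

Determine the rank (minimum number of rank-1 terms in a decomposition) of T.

3

Lower bound: the mode-3 unfolding of T (rows indexed by k, columns by (i,j) = (0,0), (0,1), (1,0), (1,1)) is [[0, -3, 4, 5], [-12, -9, 8, 7], [2, 6, -10, -10]].
There the 3×3 minor on rows k ∈ {0, 1, 2}, columns (i,j) ∈ {(0,0), (0,1), (1,0)} is det [[0, -3, 4], [-12, -9, 8], [2, 6, -10]] = 96 ≠ 0, so this unfolding has rank ≥ 3; CP rank is at least every unfolding rank, so rank(T) ≥ 3. (This is only a lower bound: in general the CP rank may exceed every unfolding rank, so we still need to exhibit 3 rank-1 terms summing to T.)
Upper bound: T is a sum of 3 rank-1 terms, T = [1, -1] ⊗ [1, 0] ⊗ [2, -2, -2] + [1, -1] ⊗ [1, 1] ⊗ [-4, -8, 8] + [1, 1] ⊗ [2, 1] ⊗ [1, -1, -2] (written with every a and b primitive with positive leading entry and the scale carried by c; CP decompositions are not unique, and this one is verified by expanding entrywise), so rank(T) ≤ 3.
These bounds meet, so rank(T) = 3.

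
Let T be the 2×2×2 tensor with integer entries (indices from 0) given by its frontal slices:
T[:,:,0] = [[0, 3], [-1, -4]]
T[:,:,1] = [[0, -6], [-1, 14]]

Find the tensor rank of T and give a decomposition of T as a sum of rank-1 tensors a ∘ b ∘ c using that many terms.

rank(T) = 2

Lower bound: in the mode-1 unfolding of T (rows indexed by i, columns by (j,k)) the 2×2 minor on rows i ∈ {0, 1}, columns (j,k) ∈ {(0,0), (1,0)} is det [[0, 3], [-1, -4]] = 3 ≠ 0, so that unfolding has rank ≥ 2 and hence rank(T) ≥ 2 (CP rank is at least every unfolding rank, though it can be larger).
Upper bound: with S_k = T[:,:,k], the two rank-1 terms a₁b₁ᵀ, a₂b₂ᵀ are the rank-1 members of the pencil x·S₀ + y·S₁.
det(x·S₀ + y·S₁) is 3·x² − 3·xy − 6·y² = 3·(x − 2·y)(x + y), vanishing at (x:y) = (2:1) and (1:-1).
M₁ = 2·S₀ + S₁ = [[0, 0], [-3, 6]] = (-3)·[0, 1][1, -2]ᵀ and M₂ = S₀ − S₁ = [[0, 9], [0, -18]] = 9·[1, -2][0, 1]ᵀ, so take a₁ = [0, 1], b₁ = [1, -2], a₂ = [1, -2], b₂ = [0, 1].
Each slice is an integer combination of E₁ = a₁b₁ᵀ and E₂ = a₂b₂ᵀ: S₀ = −E₁ + 3·E₂, S₁ = −E₁ − 6·E₂; reading off coefficients, c₁ = [-1, -1] and c₂ = [3, -6].
Hence T = [0, 1] ∘ [1, -2] ∘ [-1, -1] + [1, -2] ∘ [0, 1] ∘ [3, -6], so rank(T) ≤ 2.
These bounds meet, so rank(T) = 2.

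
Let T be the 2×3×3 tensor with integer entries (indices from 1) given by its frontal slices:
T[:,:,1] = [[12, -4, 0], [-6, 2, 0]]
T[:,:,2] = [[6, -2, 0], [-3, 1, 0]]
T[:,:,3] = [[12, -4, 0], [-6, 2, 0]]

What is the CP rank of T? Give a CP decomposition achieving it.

Lower bound: T ≠ 0 (e.g. T[1,1,1] = 12), so rank(T) ≥ 1.
Upper bound: the mode-1 fibre T[:,1,1] = [12, -6] gives a = [2, -1] (primitive direction); the mode-2 fibre T[1,:,1] = [12, -4, 0] gives b = [3, -1, 0]; then c[k] = T[1,1,k] / (a[1]·b[1]) = [12, 6, 12] / 6 = [2, 1, 2].
Expanding [2, -1] ⊗ [3, -1, 0] ⊗ [2, 1, 2] reproduces all 18 entries of T, so T = [2, -1] ⊗ [3, -1, 0] ⊗ [2, 1, 2] and rank(T) ≤ 1.
These bounds meet, so rank(T) = 1.

rank(T) = 1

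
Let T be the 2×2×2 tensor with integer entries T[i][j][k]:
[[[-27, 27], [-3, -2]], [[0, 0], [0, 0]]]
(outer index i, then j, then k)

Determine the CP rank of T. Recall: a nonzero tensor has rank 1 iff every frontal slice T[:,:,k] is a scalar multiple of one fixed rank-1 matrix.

Lower bound: the mode-3 unfolding of T (rows indexed by k, columns by (i,j) = (0,0), (0,1), (1,0), (1,1)) is [[-27, -3, 0, 0], [27, -2, 0, 0]].
There the 2×2 minor on rows k ∈ {0, 1}, columns (i,j) ∈ {(0,0), (0,1)} is det [[-27, -3], [27, -2]] = 135 ≠ 0, so this unfolding has rank ≥ 2; CP rank is at least every unfolding rank, so rank(T) ≥ 2. (Unfolding ranks only ever bound the CP rank from below — rank(T) can be strictly larger than all of them — so the matching upper bound has to come from an explicit 2-term decomposition.)
Upper bound — finding two terms. Every mode-1 slice of T is a multiple of one matrix: T[i,:,:] = a[i]·M with a = [1, 0] and M = [[-27, 27], [-3, -2]] (rows indexed by j, columns by k). So it suffices to write M as a sum of two rank-1 matrices.
Splitting M by its rows (j = 0, 1), M = [1, 0][-27, 27]ᵀ + [0, 1][-3, -2]ᵀ.
Hence T = [1, 0] ∘ [1, 0] ∘ [-27, 27] + [1, 0] ∘ [0, 1] ∘ [-3, -2], so rank(T) ≤ 2.
These bounds meet, so rank(T) = 2.

2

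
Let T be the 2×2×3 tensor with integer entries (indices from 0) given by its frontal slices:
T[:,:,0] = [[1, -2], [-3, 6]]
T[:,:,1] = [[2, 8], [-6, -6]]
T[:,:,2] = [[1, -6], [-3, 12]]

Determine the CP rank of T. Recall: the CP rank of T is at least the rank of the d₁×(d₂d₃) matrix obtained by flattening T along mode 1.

2

Lower bound: the mode-3 unfolding of T (rows indexed by k, columns by (i,j) = (0,0), (0,1), (1,0), (1,1)) is [[1, -2, -3, 6], [2, 8, -6, -6], [1, -6, -3, 12]].
There the 2×2 minor on rows k ∈ {0, 1}, columns (i,j) ∈ {(0,0), (0,1)} is det [[1, -2], [2, 8]] = 12 ≠ 0, so this unfolding has rank ≥ 2; CP rank is at least every unfolding rank, so rank(T) ≥ 2. (Flattening ranks never certify an upper bound on CP rank; for that we must actually write T with 2 rank-1 terms.)
Upper bound — finding two terms. Write S_k = T[:,:,k] for the frontal slices: S₀ = [[1, -2], [-3, 6]], S₁ = [[2, 8], [-6, -6]], S₂ = [[1, -6], [-3, 12]].
If T = a₁ ∘ b₁ ∘ c₁ + a₂ ∘ b₂ ∘ c₂ then each S_k = c₁[k]·a₁b₁ᵀ + c₂[k]·a₂b₂ᵀ. S₀ and S₁ are linearly independent, so a₁b₁ᵀ and a₂b₂ᵀ must span the same plane of matrices: they are the rank-1 matrices of the form x·S₀ + y·S₁.
det(x·S₀ + y·S₁) is 18·xy + 36·y² = 18·(x + 2·y)(y), vanishing at (x:y) = (2:-1) and (1:0).
M₁ = 2·S₀ − S₁ = [[0, -12], [0, 18]] = (-6)·(2, -3)(0, 1)ᵀ and M₂ = S₀ = [[1, -2], [-3, 6]] = (1, -3)(1, -2)ᵀ, so take a₁ = (2, -3), b₁ = (0, 1), a₂ = (1, -3), b₂ = (1, -2).
Each slice is an integer combination of E₁ = a₁b₁ᵀ and E₂ = a₂b₂ᵀ: S₀ = E₂, S₁ = 6·E₁ + 2·E₂, S₂ = −2·E₁ + E₂; reading off coefficients, c₁ = (0, 6, -2) and c₂ = (1, 2, 1).
Hence T = (2, -3) ∘ (0, 1) ∘ (0, 6, -2) + (1, -3) ∘ (1, -2) ∘ (1, 2, 1), so rank(T) ≤ 2.
These bounds meet, so rank(T) = 2.
Check entry T[0,0,2] = 1: (2)·(0)·(-2) + (1)·(1)·(1) = 1.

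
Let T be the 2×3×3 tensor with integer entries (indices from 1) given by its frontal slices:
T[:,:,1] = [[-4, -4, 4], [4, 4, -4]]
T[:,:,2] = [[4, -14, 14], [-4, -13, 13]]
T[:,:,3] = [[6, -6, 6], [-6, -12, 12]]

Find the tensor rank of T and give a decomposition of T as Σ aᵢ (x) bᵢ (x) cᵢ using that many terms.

rank(T) = 2

Lower bound: the mode-3 unfolding of T (rows indexed by k, columns by (i,j) = (1,1), (1,2), (1,3), (2,1), (2,2), (2,3)) is [[-4, -4, 4, 4, 4, -4], [4, -14, 14, -4, -13, 13], [6, -6, 6, -6, -12, 12]].
There the 2×2 minor on rows k ∈ {1, 2}, columns (i,j) ∈ {(1,1), (1,2)} is det [[-4, -4], [4, -14]] = 72 ≠ 0, so this unfolding has rank ≥ 2; CP rank is at least every unfolding rank, so rank(T) ≥ 2. (Flattening ranks never certify an upper bound on CP rank; for that we must actually write T with 2 rank-1 terms.)
Upper bound — finding two terms. Write S_k = T[:,:,k] for the frontal slices: S₁ = [[-4, -4, 4], [4, 4, -4]], S₂ = [[4, -14, 14], [-4, -13, 13]], S₃ = [[6, -6, 6], [-6, -12, 12]].
If T = a₁ (x) b₁ (x) c₁ + a₂ (x) b₂ (x) c₂ then each S_k = c₁[k]·a₁b₁ᵀ + c₂[k]·a₂b₂ᵀ. S₁ and S₂ are linearly independent, so a₁b₁ᵀ and a₂b₂ᵀ must span the same plane of matrices: they are the rank-1 matrices of the form x·S₁ + y·S₂.
The 2×2 minor of x·S₁ + y·S₂ on rows {1,2}, columns {1,2} is 108·xy − 108·y² = 108·(x − y)(y), vanishing at (x:y) = (1:1) and (1:0).
M₁ = S₁ + S₂ = [[0, -18, 18], [0, -9, 9]] = (-9)·[2, 1][0, 1, -1]ᵀ and M₂ = S₁ = [[-4, -4, 4], [4, 4, -4]] = (-4)·[1, -1][1, 1, -1]ᵀ, so take a₁ = [2, 1], b₁ = [0, 1, -1], a₂ = [1, -1], b₂ = [1, 1, -1].
Each slice is an integer combination of E₁ = a₁b₁ᵀ and E₂ = a₂b₂ᵀ: S₁ = −4·E₂, S₂ = −9·E₁ + 4·E₂, S₃ = −6·E₁ + 6·E₂; reading off coefficients, c₁ = [0, -9, -6] and c₂ = [-4, 4, 6].
Hence T = [2, 1] (x) [0, 1, -1] (x) [0, -9, -6] + [1, -1] (x) [1, 1, -1] (x) [-4, 4, 6], so rank(T) ≤ 2.
These bounds meet, so rank(T) = 2.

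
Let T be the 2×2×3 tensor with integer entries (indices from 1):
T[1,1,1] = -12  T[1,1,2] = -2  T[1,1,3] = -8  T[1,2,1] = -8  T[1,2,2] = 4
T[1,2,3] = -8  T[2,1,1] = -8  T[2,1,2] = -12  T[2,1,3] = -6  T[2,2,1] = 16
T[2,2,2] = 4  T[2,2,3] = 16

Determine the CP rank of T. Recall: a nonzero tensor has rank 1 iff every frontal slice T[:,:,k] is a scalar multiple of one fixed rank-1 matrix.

Lower bound: the mode-3 unfolding of T (rows indexed by k, columns by (i,j) = (1,1), (1,2), (2,1), (2,2)) is [[-12, -8, -8, 16], [-2, 4, -12, 4], [-8, -8, -6, 16]].
There the 3×3 minor on rows k ∈ {1, 2, 3}, columns (i,j) ∈ {(1,1), (1,2), (2,1)} is det [[-12, -8, -8], [-2, 4, -12], [-8, -8, -6]] = 384 ≠ 0, so this unfolding has rank ≥ 3; CP rank is at least every unfolding rank, so rank(T) ≥ 3. (This is only a lower bound: in general the CP rank may exceed every unfolding rank, so we still need to exhibit 3 rank-1 terms summing to T.)
Upper bound: T is a sum of 3 rank-1 terms, T = (0, 1) ∘ (1, -1) ∘ (-8, -8, -8) + (1, -1) ∘ (1, 2) ∘ (-4, 2, -4) + (2, 1) ∘ (1, 0) ∘ (-4, -2, -2) (written with every a and b primitive with positive leading entry and the scale carried by c; CP decompositions are not unique, and this one is verified by expanding entrywise), so rank(T) ≤ 3.
These bounds meet, so rank(T) = 3.

3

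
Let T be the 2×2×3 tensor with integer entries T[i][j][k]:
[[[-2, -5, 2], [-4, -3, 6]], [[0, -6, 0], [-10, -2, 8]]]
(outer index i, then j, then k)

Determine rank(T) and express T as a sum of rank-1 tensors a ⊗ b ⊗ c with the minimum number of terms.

Lower bound: the mode-3 unfolding of T (rows indexed by k, columns by (i,j) = (0,0), (0,1), (1,0), (1,1)) is [[-2, -4, 0, -10], [-5, -3, -6, -2], [2, 6, 0, 8]].
There the 3×3 minor on rows k ∈ {0, 1, 2}, columns (i,j) ∈ {(0,0), (0,1), (1,0)} is det [[-2, -4, 0], [-5, -3, -6], [2, 6, 0]] = -24 ≠ 0, so this unfolding has rank ≥ 3; CP rank is at least every unfolding rank, so rank(T) ≥ 3. (This is only a lower bound: in general the CP rank may exceed every unfolding rank, so we still need to exhibit 3 rank-1 terms summing to T.)
Upper bound: T is a sum of 3 rank-1 terms, T = [1, -1] ⊗ [0, 1] ⊗ [2, 0, 0] + [1, 1] ⊗ [1, 1] ⊗ [-4, -4, 4] + [1, 2] ⊗ [1, -1] ⊗ [2, -1, -2] (one valid choice — decompositions are not unique — normalised so each a, b is primitive with positive first nonzero entry; check it by expanding all entries), so rank(T) ≤ 3.
These bounds meet, so rank(T) = 3.

rank(T) = 3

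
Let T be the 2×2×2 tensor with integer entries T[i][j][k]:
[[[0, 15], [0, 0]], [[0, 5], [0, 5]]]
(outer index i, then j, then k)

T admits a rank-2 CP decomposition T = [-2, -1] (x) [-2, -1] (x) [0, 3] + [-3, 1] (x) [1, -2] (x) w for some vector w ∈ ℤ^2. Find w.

Subtract the known terms from T to get the rank-1 residual R = [-3, 1] (x) [1, -2] (x) w, so R[i,j,k] = a[i]·b[j]·w[k]. Pick indices with nonzero a[0]·b[0] = (-3)·(1) = -3. Only the fibre through (0,0,·) is needed: R[0,0,:] = T[0,0,:] − Σₗ aₗ[0]bₗ[0]cₗ = [0, 15] − (-2)·(-2)·[0, 3] = [0, 3]. Then w[k] = R[0,0,k] / -3 for each k, giving w = [0, 3] / -3 = [0, -1].

w = [0, -1]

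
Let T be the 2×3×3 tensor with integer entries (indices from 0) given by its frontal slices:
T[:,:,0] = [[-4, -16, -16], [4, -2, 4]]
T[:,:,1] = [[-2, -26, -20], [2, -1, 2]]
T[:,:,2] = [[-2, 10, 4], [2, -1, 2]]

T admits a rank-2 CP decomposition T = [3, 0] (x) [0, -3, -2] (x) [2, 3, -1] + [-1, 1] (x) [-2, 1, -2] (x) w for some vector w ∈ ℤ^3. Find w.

w = [-2, -1, -1]

Subtract the known terms from T to get the rank-1 residual R = [-1, 1] (x) [-2, 1, -2] (x) w, so R[i,j,k] = a[i]·b[j]·w[k]. Pick indices with nonzero a[0]·b[0] = (-1)·(-2) = 2. Only the fibre through (0,0,·) is needed: R[0,0,:] = T[0,0,:] − Σₗ aₗ[0]bₗ[0]cₗ = [-4, -2, -2] − (3)·(0)·[2, 3, -1] = [-4, -2, -2]. Then w[k] = R[0,0,k] / 2 for each k, giving w = [-4, -2, -2] / 2 = [-2, -1, -1].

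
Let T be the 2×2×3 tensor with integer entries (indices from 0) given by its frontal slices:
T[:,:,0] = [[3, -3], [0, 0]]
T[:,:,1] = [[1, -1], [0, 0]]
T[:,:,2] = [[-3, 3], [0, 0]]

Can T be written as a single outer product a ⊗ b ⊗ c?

Yes

The mode-1 fibre T[:,0,0] = [3, 0] gives a = [1, 0] (primitive direction); the mode-2 fibre T[0,:,0] = [3, -3] gives b = [1, -1]; then c[k] = T[0,0,k] / (a[0]·b[0]) = [3, 1, -3] / 1 = [3, 1, -3].
Expanding [1, 0] ⊗ [1, -1] ⊗ [3, 1, -3] reproduces all 12 entries of T, so T = [1, 0] ⊗ [1, -1] ⊗ [3, 1, -3] and rank(T) ≤ 1.
Equivalently every frontal slice T[:,:,k] is c[k] times the rank-1 matrix [1, 0] ⊗ [1, -1]. So T has rank 1 (it is nonzero).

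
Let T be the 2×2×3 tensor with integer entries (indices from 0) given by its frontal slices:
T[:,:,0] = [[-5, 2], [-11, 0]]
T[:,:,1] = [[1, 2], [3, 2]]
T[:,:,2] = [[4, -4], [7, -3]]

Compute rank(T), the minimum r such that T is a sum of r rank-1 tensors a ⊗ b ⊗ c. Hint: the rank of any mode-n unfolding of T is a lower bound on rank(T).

Lower bound: the mode-3 unfolding of T (rows indexed by k, columns by (i,j) = (0,0), (0,1), (1,0), (1,1)) is [[-5, 2, -11, 0], [1, 2, 3, 2], [4, -4, 7, -3]].
There the 3×3 minor on rows k ∈ {0, 1, 2}, columns (i,j) ∈ {(0,0), (0,1), (1,0)} is det [[-5, 2, -11], [1, 2, 3], [4, -4, 7]] = 12 ≠ 0, so this unfolding has rank ≥ 3; CP rank is at least every unfolding rank, so rank(T) ≥ 3. (Flattening ranks never certify an upper bound on CP rank; for that we must actually write T with 3 rank-1 terms.)
Upper bound: T is a sum of 3 rank-1 terms, T = (0, 1) ⊗ (1, 1) ⊗ (-2, 0, 1) + (1, 1) ⊗ (1, -2) ⊗ (-1, -1, 2) + (1, 2) ⊗ (1, 0) ⊗ (-4, 2, 2) (one valid choice — decompositions are not unique — normalised so each a, b is primitive with positive first nonzero entry; check it by expanding all entries), so rank(T) ≤ 3.
These bounds meet, so rank(T) = 3.
Check entry T[0,0,2] = 4: (0)·(1)·(1) + (1)·(1)·(2) + (1)·(1)·(2) = 4.

3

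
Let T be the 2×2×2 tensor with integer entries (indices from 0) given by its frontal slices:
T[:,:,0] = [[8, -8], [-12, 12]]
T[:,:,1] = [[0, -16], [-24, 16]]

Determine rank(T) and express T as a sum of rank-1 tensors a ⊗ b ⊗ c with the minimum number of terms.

Lower bound: the mode-1 unfolding of T (rows indexed by i, columns by (j,k) = (0,0), (0,1), (1,0), (1,1)) is [[8, 0, -8, -16], [-12, -24, 12, 16]].
There the 2×2 minor on rows i ∈ {0, 1}, columns (j,k) ∈ {(0,0), (0,1)} is det [[8, 0], [-12, -24]] = -192 ≠ 0, so this unfolding has rank ≥ 2; CP rank is at least every unfolding rank, so rank(T) ≥ 2. (Flattening ranks never certify an upper bound on CP rank; for that we must actually write T with 2 rank-1 terms.)
Upper bound — finding two terms. Write S_k = T[:,:,k] for the frontal slices: S₀ = [[8, -8], [-12, 12]], S₁ = [[0, -16], [-24, 16]].
If T = a₁ ⊗ b₁ ⊗ c₁ + a₂ ⊗ b₂ ⊗ c₂ then each S_k = c₁[k]·a₁b₁ᵀ + c₂[k]·a₂b₂ᵀ. S₀ and S₁ are linearly independent, so a₁b₁ᵀ and a₂b₂ᵀ must span the same plane of matrices: they are the rank-1 matrices of the form x·S₀ + y·S₁.
det(x·S₀ + y·S₁) is −256·xy − 384·y² = (-128)·(2·x + 3·y)(y), vanishing at (x:y) = (3:-2) and (1:0).
M₁ = 3·S₀ − 2·S₁ = [[24, 8], [12, 4]] = 4·[2, 1][3, 1]ᵀ and M₂ = S₀ = [[8, -8], [-12, 12]] = 4·[2, -3][1, -1]ᵀ, so take a₁ = [2, 1], b₁ = [3, 1], a₂ = [2, -3], b₂ = [1, -1].
Each slice is an integer combination of E₁ = a₁b₁ᵀ and E₂ = a₂b₂ᵀ: S₀ = 4·E₂, S₁ = −2·E₁ + 6·E₂; reading off coefficients, c₁ = [0, -2] and c₂ = [4, 6].
Hence T = [2, 1] ⊗ [3, 1] ⊗ [0, -2] + [2, -3] ⊗ [1, -1] ⊗ [4, 6], so rank(T) ≤ 2.
These bounds meet, so rank(T) = 2.

rank(T) = 2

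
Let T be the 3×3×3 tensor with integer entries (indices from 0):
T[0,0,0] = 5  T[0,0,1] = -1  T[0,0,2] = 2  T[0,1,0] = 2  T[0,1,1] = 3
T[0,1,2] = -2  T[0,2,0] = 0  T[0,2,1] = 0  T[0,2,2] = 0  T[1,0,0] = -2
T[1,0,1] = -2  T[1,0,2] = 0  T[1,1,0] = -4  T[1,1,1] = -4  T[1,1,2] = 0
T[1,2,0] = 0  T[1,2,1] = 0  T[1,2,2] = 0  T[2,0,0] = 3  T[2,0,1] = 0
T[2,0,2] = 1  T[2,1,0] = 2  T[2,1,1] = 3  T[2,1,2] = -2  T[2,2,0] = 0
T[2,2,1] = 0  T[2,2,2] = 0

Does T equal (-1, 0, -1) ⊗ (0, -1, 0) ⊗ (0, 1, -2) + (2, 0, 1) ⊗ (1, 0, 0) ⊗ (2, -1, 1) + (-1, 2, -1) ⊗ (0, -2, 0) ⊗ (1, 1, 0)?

Reconstruct entry (0,0,0) from the claimed factors: Σₗ aₗ[0]bₗ[0]cₗ[0] = (-1)·(0)·(0) + (2)·(1)·(2) + (-1)·(0)·(1) = 4, but T[0,0,0] = 5. The claim is false.

No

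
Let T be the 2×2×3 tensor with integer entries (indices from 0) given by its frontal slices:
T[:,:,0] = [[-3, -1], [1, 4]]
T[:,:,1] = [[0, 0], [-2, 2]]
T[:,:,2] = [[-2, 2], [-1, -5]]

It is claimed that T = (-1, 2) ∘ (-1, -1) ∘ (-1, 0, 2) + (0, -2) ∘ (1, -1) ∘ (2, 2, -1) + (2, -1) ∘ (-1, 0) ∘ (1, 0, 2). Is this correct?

No

Reconstruct entry (1,0,0) from the claimed factors: Σₗ aₗ[1]bₗ[0]cₗ[0] = (2)·(-1)·(-1) + (-2)·(1)·(2) + (-1)·(-1)·(1) = -1, but T[1,0,0] = 1. The claim is false.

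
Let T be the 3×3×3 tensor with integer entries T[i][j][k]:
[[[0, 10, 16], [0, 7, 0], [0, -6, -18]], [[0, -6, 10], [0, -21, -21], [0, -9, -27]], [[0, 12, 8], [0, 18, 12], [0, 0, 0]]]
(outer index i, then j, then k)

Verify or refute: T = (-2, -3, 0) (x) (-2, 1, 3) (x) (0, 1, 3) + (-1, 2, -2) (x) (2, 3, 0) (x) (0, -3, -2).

Reconstruct entrywise from the claimed factors. For example, T[0,0,2] = 16 and Σₗ aₗ[0]bₗ[0]cₗ[2] = (-2)·(-2)·(3) + (-1)·(2)·(-2) = 16; checking all 27 entries, every one matches. The claim holds.

Yes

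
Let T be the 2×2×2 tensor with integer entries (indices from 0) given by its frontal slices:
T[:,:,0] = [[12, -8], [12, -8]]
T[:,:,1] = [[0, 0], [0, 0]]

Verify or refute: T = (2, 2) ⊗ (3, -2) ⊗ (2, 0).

Yes

Reconstruct entrywise from the claimed factors. For example, T[0,0,0] = 12 and Σₗ aₗ[0]bₗ[0]cₗ[0] = (2)·(3)·(2) = 12; checking all 8 entries, every one matches. The claim holds.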